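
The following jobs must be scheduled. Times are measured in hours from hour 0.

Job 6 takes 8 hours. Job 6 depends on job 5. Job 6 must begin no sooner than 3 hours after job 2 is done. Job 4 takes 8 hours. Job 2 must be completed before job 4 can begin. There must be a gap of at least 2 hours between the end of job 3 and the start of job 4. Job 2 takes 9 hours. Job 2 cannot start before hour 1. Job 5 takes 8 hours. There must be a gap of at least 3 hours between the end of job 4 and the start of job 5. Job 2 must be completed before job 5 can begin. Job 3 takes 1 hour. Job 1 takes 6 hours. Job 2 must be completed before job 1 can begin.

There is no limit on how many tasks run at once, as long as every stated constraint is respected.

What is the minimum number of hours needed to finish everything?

Job 3 has no prerequisites, so it starts at hour 0 and finishes at hour 1.
Job 2 waits on its own release at hour 1, so it starts at hour 1 and finishes at 1 + 9 = hour 10.
Job 4 needs all of job 2 (finishes hour 10); job 3 (finishes hour 1, plus 2-hour gap → hour 3). That puts its earliest start at hour 10; it finishes at 10 + 8 = hour 18.
For job 5: job 4 (finishes hour 18, plus 3-hour gap → hour 21); job 2 (finishes hour 10). Taking the maximum gives a start of hour 21, and it finishes at 21 + 8 = hour 29.
For job 6: job 5 (finishes hour 29); job 2 (finishes hour 10, plus 3-hour gap → hour 13). Taking the maximum gives a start of hour 29, and it finishes at 29 + 8 = hour 37.
After job 2 (finishes hour 10), job 1 can start at hour 10 and finishes at hour 16.
All tasks are finished once the last one completes. Finish times: Job 1 at 16, Job 2 at 10, Job 3 at 1, Job 4 at 18, Job 5 at 29, Job 6 at 37. The latest is hour 37.

37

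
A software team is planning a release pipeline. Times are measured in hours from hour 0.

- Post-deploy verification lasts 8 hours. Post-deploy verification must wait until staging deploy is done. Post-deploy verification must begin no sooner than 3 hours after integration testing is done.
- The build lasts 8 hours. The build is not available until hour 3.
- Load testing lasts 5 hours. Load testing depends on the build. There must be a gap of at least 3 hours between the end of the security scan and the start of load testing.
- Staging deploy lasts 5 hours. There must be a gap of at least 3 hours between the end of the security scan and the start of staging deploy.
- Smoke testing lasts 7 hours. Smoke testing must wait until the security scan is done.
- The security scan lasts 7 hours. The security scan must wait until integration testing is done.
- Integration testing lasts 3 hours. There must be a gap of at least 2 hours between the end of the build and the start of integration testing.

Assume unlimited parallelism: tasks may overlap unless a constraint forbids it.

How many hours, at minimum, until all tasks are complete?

The build waits on its own release at hour 3, so it starts at hour 3 and finishes at 3 + 8 = hour 11.
After the build (finishes hour 11, plus 2-hour gap → hour 13), integration testing can start at hour 13 and finishes at hour 16.
After integration testing (finishes hour 16), the security scan can start at hour 16 and finishes at hour 23.
For load testing: the build (finishes hour 11); the security scan (finishes hour 23, plus 3-hour gap → hour 26). Taking the maximum gives a start of hour 26, and it finishes at 26 + 5 = hour 31.
Smoke testing cannot begin until the security scan (finishes hour 23). It runs from hour 23 to 23 + 7 = hour 30.
Staging deploy waits on the security scan (finishes hour 23, plus 3-hour gap → hour 26), so it starts at hour 26 and finishes at 26 + 5 = hour 31.
Post-deploy verification cannot start until staging deploy (finishes hour 31); integration testing (finishes hour 16, plus 3-hour gap → hour 19). The controlling bound is hour 31, so post-deploy verification finishes at 31 + 8 = hour 39.
All tasks are finished once the last one completes. Finish times: The build at 11, Integration testing at 16, The security scan at 23, Staging deploy at 31, Smoke testing at 30, Load testing at 31, Post-deploy verification at 39. The latest is hour 39.

39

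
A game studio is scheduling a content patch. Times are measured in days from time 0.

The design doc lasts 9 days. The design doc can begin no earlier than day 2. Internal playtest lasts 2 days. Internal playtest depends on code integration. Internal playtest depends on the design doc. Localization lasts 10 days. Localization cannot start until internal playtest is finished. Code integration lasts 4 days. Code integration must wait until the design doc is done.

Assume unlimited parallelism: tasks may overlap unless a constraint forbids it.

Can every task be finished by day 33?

The design doc waits on its own release at day 2, so it starts at day 2 and finishes at 2 + 9 = day 11.
Code integration cannot begin until the design doc (finishes day 11). It runs from day 11 to 11 + 4 = day 15.
Internal playtest needs all of code integration (finishes day 15); the design doc (finishes day 11). That puts its earliest start at day 15; it finishes at 15 + 2 = day 17.
After internal playtest (finishes day 17), localization can start at day 17 and finishes at day 27.
Every task is finished by day 27, which is no later than the deadline of 33, so the schedule is feasible.

Yes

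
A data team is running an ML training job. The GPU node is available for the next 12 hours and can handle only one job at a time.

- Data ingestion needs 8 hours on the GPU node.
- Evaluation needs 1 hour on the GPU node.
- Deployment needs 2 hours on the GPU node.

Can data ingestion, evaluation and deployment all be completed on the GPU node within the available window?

Yes

Running back to back, the jobs need 8 + 1 + 2 = 11 hours on the GPU node.
Since 11 ≤ 12, they fit within the window.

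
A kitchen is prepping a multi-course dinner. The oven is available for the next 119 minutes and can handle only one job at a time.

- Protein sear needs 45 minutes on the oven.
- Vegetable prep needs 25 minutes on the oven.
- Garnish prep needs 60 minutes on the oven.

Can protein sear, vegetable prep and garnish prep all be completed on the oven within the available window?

No

Running back to back, the jobs need 45 + 25 + 60 = 130 minutes on the oven.
Since 130 > 119, they cannot all fit.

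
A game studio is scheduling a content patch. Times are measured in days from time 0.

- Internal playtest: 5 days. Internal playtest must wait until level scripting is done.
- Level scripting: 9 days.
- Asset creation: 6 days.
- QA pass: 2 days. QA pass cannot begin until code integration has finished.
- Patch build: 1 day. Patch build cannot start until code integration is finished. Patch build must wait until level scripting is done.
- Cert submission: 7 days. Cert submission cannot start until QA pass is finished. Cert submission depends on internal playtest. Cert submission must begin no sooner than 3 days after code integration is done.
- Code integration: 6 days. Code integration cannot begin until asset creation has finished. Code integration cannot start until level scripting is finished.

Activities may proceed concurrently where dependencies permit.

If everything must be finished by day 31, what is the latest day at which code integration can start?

Nothing follows cert submission; the deadline of day 31 is its only limit. It must start by 31 − 7 = day 24.
QA pass has to be done before cert submission (must start by day 24). That means finishing by day 24, i.e. starting by 24 − 2 = day 22.
Nothing follows patch build; the deadline of day 31 is its only limit. It must start by 31 − 1 = day 30.
Code integration has several dependents: QA pass (must start by day 22); cert submission (must start by day 24, minus 3-day gap → day 21); patch build (must start by day 30). The earliest of those limits is day 21, so code integration must start by 21 − 6 = day 15.

15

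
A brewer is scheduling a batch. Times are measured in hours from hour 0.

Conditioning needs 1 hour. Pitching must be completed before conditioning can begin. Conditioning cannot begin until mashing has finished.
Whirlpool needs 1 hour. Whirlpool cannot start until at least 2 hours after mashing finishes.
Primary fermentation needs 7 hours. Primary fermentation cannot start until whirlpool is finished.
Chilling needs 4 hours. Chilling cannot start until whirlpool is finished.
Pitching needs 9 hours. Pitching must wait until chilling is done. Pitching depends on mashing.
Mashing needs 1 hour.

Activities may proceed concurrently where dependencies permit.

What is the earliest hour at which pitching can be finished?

17

Mashing has no prerequisites, so it starts at hour 0 and finishes at hour 1.
Whirlpool cannot begin until mashing (finishes hour 1, plus 2-hour gap → hour 3). It runs from hour 3 to 3 + 1 = hour 4.
After whirlpool (finishes hour 4), chilling can start at hour 4 and finishes at hour 8.
For pitching: chilling (finishes hour 8); mashing (finishes hour 1). Taking the maximum gives a start of hour 8, and it finishes at 8 + 9 = hour 17.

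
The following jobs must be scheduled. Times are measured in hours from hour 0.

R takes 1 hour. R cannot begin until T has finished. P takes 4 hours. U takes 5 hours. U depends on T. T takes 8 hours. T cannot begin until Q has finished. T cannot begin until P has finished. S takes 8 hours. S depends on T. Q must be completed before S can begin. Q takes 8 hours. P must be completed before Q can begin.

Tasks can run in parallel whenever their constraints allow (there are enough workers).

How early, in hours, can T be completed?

P has no prerequisites, so it starts at hour 0 and finishes at hour 4.
After P (finishes hour 4), Q can start at hour 4 and finishes at hour 12.
T has to wait for Q (finishes hour 12); P (finishes hour 4). The latest of these is hour 12, so T runs hour 12 to 12 + 8 = hour 20.

20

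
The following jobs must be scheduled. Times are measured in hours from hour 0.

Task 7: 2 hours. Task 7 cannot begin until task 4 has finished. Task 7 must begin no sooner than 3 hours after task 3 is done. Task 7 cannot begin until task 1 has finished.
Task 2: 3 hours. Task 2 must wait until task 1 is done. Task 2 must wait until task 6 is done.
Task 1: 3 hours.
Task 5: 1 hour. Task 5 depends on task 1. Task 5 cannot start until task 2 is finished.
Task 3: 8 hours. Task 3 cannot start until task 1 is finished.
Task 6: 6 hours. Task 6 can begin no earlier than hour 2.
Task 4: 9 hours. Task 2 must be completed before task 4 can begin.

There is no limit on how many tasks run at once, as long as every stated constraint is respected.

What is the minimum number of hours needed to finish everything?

22

Task 6 cannot begin until its own release at hour 2. It runs from hour 2 to 2 + 6 = hour 8.
Task 1 can start immediately at hour 0; it finishes at hour 3.
After task 1 (finishes hour 3), task 3 can start at hour 3 and finishes at hour 11.
Task 2 cannot start until task 1 (finishes hour 3); task 6 (finishes hour 8). The controlling bound is hour 8, so task 2 finishes at 8 + 3 = hour 11.
Task 5 cannot start until task 1 (finishes hour 3); task 2 (finishes hour 11). The controlling bound is hour 11, so task 5 finishes at 11 + 1 = hour 12.
Task 4 waits on task 2 (finishes hour 11), so it starts at hour 11 and finishes at 11 + 9 = hour 20.
Task 7 cannot start until task 4 (finishes hour 20); task 3 (finishes hour 11, plus 3-hour gap → hour 14); task 1 (finishes hour 3). The controlling bound is hour 20, so task 7 finishes at 20 + 2 = hour 22.
All tasks are finished once the last one completes. Finish times: Task 1 at 3, Task 2 at 11, Task 3 at 11, Task 4 at 20, Task 5 at 12, Task 6 at 8, Task 7 at 22. The latest is hour 22.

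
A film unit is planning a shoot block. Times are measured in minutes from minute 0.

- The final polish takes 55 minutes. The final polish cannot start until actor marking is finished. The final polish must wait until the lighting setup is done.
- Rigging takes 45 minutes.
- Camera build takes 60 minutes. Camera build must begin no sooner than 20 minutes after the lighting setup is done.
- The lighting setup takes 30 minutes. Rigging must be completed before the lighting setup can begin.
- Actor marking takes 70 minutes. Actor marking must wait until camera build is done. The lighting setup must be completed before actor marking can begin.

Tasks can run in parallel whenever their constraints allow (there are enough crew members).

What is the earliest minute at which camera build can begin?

95

Rigging has no prerequisites, so it starts at minute 0 and finishes at minute 45.
The lighting setup cannot begin until rigging (finishes minute 45). It runs from minute 45 to 45 + 30 = minute 75.
Camera build waits on the lighting setup (finishes minute 75, plus 20-minute gap → minute 95), so the earliest it can start is minute 95.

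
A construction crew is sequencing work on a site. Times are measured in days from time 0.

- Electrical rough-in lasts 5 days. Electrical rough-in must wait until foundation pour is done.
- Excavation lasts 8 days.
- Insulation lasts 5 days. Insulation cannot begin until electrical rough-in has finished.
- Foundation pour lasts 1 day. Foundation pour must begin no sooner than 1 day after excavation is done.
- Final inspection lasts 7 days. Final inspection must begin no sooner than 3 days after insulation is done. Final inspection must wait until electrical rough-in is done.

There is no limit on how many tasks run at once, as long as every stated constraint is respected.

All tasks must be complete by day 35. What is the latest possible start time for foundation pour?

14

Nothing follows final inspection; the deadline of day 35 is its only limit. It must start by 35 − 7 = day 28.
Insulation must finish before final inspection (must start by day 28, minus 3-day gap → day 25). With a 5-day duration, insulation must start by 25 − 5 = day 20.
Electrical rough-in has several dependents: insulation (must start by day 20); final inspection (must start by day 28). The earliest of those limits is day 20, so electrical rough-in must start by 20 − 5 = day 15.
Since electrical rough-in (must start by day 15) depends on it, foundation pour must finish by day 15. Backing off its 1-day duration gives a latest start of day 14.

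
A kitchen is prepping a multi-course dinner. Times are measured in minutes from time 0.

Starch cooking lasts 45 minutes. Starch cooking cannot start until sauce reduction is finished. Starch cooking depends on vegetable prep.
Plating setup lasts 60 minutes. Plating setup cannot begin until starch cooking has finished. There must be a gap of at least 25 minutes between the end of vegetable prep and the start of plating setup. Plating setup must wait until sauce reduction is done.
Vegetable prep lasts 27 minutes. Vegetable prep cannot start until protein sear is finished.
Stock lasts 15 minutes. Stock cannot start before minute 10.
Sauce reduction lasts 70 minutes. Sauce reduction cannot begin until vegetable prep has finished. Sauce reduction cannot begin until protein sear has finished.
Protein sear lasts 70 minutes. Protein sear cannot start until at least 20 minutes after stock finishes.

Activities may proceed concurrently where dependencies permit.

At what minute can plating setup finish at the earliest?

317

After its own release at minute 10, stock can start at minute 10 and finishes at minute 25.
Protein sear waits on stock (finishes minute 25, plus 20-minute gap → minute 45), so it starts at minute 45 and finishes at 45 + 70 = minute 115.
Vegetable prep cannot begin until protein sear (finishes minute 115). It runs from minute 115 to 115 + 27 = minute 142.
Sauce reduction needs all of vegetable prep (finishes minute 142); protein sear (finishes minute 115). That puts its earliest start at minute 142; it finishes at 142 + 70 = minute 212.
Starch cooking cannot start until sauce reduction (finishes minute 212); vegetable prep (finishes minute 142). The controlling bound is minute 212, so starch cooking finishes at 212 + 45 = minute 257.
Plating setup cannot start until starch cooking (finishes minute 257); vegetable prep (finishes minute 142, plus 25-minute gap → minute 167); sauce reduction (finishes minute 212). The controlling bound is minute 257, so plating setup finishes at 257 + 60 = minute 317.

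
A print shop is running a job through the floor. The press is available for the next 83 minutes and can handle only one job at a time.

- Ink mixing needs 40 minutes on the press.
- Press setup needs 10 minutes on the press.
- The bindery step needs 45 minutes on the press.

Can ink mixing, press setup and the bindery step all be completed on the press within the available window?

Running back to back, the jobs need 40 + 10 + 45 = 95 minutes on the press.
Since 95 > 83, they cannot all fit.

No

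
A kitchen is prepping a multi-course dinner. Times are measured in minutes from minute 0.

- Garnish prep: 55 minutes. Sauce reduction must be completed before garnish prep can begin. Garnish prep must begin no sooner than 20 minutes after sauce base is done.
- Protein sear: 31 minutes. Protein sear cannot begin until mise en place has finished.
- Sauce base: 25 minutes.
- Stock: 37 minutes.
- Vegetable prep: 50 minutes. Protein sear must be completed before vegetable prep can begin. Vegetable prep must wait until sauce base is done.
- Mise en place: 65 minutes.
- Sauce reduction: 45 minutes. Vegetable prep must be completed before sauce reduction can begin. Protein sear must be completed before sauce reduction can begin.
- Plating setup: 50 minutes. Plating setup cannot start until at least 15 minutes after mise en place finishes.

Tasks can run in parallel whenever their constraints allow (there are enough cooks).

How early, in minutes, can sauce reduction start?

146

Nothing blocks sauce base, so it runs from minute 0 to minute 25.
Mise en place can start immediately at minute 0; it finishes at minute 65.
After mise en place (finishes minute 65), protein sear can start at minute 65 and finishes at minute 96.
Vegetable prep needs all of protein sear (finishes minute 96); sauce base (finishes minute 25). That puts its earliest start at minute 96; it finishes at 96 + 50 = minute 146.
Sauce reduction waits on vegetable prep (finishes minute 146); protein sear (finishes minute 96). The latest of these is minute 146, which is the earliest sauce reduction can start.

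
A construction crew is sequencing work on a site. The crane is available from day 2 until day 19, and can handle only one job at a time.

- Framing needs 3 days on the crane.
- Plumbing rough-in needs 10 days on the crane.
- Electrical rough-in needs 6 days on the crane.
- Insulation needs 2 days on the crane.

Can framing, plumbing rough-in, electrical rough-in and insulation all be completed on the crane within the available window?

No

The crane window is 19 − 2 = 17 days.
Running back to back, the jobs need 3 + 10 + 6 + 2 = 21 days on the crane.
Since 21 > 17, they cannot all fit.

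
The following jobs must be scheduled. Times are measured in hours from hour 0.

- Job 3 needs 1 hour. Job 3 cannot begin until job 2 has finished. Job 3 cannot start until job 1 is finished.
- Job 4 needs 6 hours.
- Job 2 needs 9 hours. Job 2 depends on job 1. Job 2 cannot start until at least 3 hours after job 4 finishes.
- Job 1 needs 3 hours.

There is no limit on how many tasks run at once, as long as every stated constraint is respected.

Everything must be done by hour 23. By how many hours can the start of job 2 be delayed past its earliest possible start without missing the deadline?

4

Job 4 has no prerequisites, so it starts at hour 0 and finishes at hour 6.
Nothing blocks job 1, so it runs from hour 0 to hour 3.
Job 2 needs all of job 1 (finishes hour 3); job 4 (finishes hour 6, plus 3-hour gap → hour 9). That puts its earliest start at hour 9; it finishes at 9 + 9 = hour 18.

Working backward from the deadline:
To finish by hour 23, job 3 (duration 1) must start no later than hour 22.
Job 2 has to be done before job 3 (must start by hour 22). That means finishing by hour 22, i.e. starting by 22 − 9 = hour 13.
So job 2 can start as early as hour 9 and as late as hour 13, giving 13 − 9 = 4 hours of slack.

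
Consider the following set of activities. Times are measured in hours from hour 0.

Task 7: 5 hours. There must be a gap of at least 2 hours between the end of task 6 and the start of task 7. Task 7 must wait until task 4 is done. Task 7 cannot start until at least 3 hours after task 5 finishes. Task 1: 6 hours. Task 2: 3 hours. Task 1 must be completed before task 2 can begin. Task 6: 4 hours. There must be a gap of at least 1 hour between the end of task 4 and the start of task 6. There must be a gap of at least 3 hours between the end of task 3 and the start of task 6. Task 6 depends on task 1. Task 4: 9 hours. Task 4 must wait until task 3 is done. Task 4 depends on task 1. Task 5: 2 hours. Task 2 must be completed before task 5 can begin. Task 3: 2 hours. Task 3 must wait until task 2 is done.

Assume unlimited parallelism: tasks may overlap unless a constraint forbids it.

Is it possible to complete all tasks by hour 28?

No

Task 1 can start immediately at hour 0; it finishes at hour 6.
Task 2 cannot begin until task 1 (finishes hour 6). It runs from hour 6 to 6 + 3 = hour 9.
After task 2 (finishes hour 9), task 5 can start at hour 9 and finishes at hour 11.
Task 3 cannot begin until task 2 (finishes hour 9). It runs from hour 9 to 9 + 2 = hour 11.
Task 4 cannot start until task 3 (finishes hour 11); task 1 (finishes hour 6). The controlling bound is hour 11, so task 4 finishes at 11 + 9 = hour 20.
Task 6 cannot start until task 4 (finishes hour 20, plus 1-hour gap → hour 21); task 3 (finishes hour 11, plus 3-hour gap → hour 14); task 1 (finishes hour 6). The controlling bound is hour 21, so task 6 finishes at 21 + 4 = hour 25.
Task 7 cannot start until task 6 (finishes hour 25, plus 2-hour gap → hour 27); task 4 (finishes hour 20); task 5 (finishes hour 11, plus 3-hour gap → hour 14). The controlling bound is hour 27, so task 7 finishes at 27 + 5 = hour 32.
The earliest everything can be done is hour 32, which is after the deadline of 28, so it is not possible.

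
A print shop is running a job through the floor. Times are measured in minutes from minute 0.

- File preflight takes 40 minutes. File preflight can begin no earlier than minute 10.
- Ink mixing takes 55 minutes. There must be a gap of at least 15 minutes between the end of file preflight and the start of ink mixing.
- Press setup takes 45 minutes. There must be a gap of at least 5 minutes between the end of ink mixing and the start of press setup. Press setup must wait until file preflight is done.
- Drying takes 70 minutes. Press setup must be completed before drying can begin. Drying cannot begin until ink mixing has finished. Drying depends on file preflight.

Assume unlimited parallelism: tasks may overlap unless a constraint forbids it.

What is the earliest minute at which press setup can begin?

After its own release at minute 10, file preflight can start at minute 10 and finishes at minute 50.
Ink mixing waits on file preflight (finishes minute 50, plus 15-minute gap → minute 65), so it starts at minute 65 and finishes at 65 + 55 = minute 120.
Press setup waits on ink mixing (finishes minute 120, plus 5-minute gap → minute 125); file preflight (finishes minute 50). The latest of these is minute 125, which is the earliest press setup can start.

125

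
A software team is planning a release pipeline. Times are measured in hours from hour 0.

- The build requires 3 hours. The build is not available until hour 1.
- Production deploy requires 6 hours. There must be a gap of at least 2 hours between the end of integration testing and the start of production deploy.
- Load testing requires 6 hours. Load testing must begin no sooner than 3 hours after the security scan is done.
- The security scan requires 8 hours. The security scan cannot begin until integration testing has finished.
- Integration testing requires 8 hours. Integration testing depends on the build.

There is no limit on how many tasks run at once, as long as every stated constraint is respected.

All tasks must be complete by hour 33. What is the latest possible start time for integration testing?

8

Nothing follows load testing; the deadline of hour 33 is its only limit. It must start by 33 − 6 = hour 27.
The security scan has to be done before load testing (must start by hour 27, minus 3-hour gap → hour 24). That means finishing by hour 24, i.e. starting by 24 − 8 = hour 16.
To finish by hour 33, production deploy (duration 6) must start no later than hour 27.
Integration testing must finish in time for the security scan (must start by hour 16); production deploy (must start by hour 27, minus 2-hour gap → hour 25). The tightest is hour 16, so integration testing must start by 16 − 8 = hour 8.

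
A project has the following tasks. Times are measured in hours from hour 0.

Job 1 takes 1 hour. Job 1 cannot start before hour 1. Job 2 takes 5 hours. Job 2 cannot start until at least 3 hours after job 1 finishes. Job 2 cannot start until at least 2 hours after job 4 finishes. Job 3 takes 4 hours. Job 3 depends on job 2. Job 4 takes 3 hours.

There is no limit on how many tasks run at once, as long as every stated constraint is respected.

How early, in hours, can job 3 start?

Job 4 has no prerequisites, so it starts at hour 0 and finishes at hour 3.
Job 1 waits on its own release at hour 1, so it starts at hour 1 and finishes at 1 + 1 = hour 2.
For job 2: job 1 (finishes hour 2, plus 3-hour gap → hour 5); job 4 (finishes hour 3, plus 2-hour gap → hour 5). Taking the maximum gives a start of hour 5, and it finishes at 5 + 5 = hour 10.
Job 3 waits on job 2 (finishes hour 10), so the earliest it can start is hour 10.

10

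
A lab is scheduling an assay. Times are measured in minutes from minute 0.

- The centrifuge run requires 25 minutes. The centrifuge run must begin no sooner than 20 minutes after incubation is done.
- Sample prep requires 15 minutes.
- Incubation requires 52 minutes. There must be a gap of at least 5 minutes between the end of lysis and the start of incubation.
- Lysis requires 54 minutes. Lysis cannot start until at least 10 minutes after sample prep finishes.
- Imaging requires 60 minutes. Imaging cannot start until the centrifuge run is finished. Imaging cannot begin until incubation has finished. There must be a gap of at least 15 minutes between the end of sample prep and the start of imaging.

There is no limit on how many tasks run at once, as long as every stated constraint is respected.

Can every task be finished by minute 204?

Nothing blocks sample prep, so it runs from minute 0 to minute 15.
After sample prep (finishes minute 15, plus 10-minute gap → minute 25), lysis can start at minute 25 and finishes at minute 79.
Incubation waits on lysis (finishes minute 79, plus 5-minute gap → minute 84), so it starts at minute 84 and finishes at 84 + 52 = minute 136.
The centrifuge run waits on incubation (finishes minute 136, plus 20-minute gap → minute 156), so it starts at minute 156 and finishes at 156 + 25 = minute 181.
Imaging needs all of the centrifuge run (finishes minute 181); incubation (finishes minute 136); sample prep (finishes minute 15, plus 15-minute gap → minute 30). That puts its earliest start at minute 181; it finishes at 181 + 60 = minute 241.
The earliest everything can be done is minute 241, which is after the deadline of 204, so it is not possible.

No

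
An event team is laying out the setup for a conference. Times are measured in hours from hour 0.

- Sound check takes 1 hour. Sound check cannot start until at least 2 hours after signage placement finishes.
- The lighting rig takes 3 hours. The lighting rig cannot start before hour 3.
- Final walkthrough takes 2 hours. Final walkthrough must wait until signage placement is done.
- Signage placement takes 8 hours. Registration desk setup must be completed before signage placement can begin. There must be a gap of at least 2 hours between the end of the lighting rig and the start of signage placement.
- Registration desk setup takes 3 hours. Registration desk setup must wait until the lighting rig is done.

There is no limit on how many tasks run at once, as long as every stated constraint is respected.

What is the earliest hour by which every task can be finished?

The lighting rig waits on its own release at hour 3, so it starts at hour 3 and finishes at 3 + 3 = hour 6.
Registration desk setup waits on the lighting rig (finishes hour 6), so it starts at hour 6 and finishes at 6 + 3 = hour 9.
Signage placement has to wait for registration desk setup (finishes hour 9); the lighting rig (finishes hour 6, plus 2-hour gap → hour 8). The latest of these is hour 9, so signage placement runs hour 9 to 9 + 8 = hour 17.
Final walkthrough cannot begin until signage placement (finishes hour 17). It runs from hour 17 to 17 + 2 = hour 19.
Sound check cannot begin until signage placement (finishes hour 17, plus 2-hour gap → hour 19). It runs from hour 19 to 19 + 1 = hour 20.
All tasks are finished once the last one completes. Finish times: The lighting rig at 6, Registration desk setup at 9, Signage placement at 17, Sound check at 20, Final walkthrough at 19. The latest is hour 20.

20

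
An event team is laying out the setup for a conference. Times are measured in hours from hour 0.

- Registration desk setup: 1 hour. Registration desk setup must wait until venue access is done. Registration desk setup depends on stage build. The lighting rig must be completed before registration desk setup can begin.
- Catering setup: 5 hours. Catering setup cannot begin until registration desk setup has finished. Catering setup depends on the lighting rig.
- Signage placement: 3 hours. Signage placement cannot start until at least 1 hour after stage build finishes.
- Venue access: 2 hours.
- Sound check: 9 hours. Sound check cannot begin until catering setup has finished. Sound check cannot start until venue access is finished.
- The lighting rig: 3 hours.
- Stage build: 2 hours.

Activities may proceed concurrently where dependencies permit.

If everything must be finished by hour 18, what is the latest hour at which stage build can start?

To finish by hour 18, sound check (duration 9) must start no later than hour 9.
Catering setup must finish before sound check (must start by hour 9). With a 5-hour duration, catering setup must start by 9 − 5 = hour 4.
Registration desk setup feeds into catering setup (must start by hour 4); so registration desk setup must finish by hour 4 and therefore start by hour 3.
Signage placement must finish by hour 18; it takes 3 hours, so it must start by 18 − 3 = hour 15.
Stage build must finish in time for registration desk setup (must start by hour 3); signage placement (must start by hour 15, minus 1-hour gap → hour 14). The tightest is hour 3, so stage build must start by 3 − 2 = hour 1.

1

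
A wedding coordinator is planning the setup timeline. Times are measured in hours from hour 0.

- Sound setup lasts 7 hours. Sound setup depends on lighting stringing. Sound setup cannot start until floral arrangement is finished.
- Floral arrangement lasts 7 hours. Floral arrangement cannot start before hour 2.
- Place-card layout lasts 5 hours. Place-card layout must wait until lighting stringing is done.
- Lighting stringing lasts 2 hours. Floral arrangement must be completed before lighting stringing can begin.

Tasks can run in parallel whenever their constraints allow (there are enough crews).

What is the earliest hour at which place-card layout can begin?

After its own release at hour 2, floral arrangement can start at hour 2 and finishes at hour 9.
After floral arrangement (finishes hour 9), lighting stringing can start at hour 9 and finishes at hour 11.
Place-card layout waits on lighting stringing (finishes hour 11), so the earliest it can start is hour 11.

11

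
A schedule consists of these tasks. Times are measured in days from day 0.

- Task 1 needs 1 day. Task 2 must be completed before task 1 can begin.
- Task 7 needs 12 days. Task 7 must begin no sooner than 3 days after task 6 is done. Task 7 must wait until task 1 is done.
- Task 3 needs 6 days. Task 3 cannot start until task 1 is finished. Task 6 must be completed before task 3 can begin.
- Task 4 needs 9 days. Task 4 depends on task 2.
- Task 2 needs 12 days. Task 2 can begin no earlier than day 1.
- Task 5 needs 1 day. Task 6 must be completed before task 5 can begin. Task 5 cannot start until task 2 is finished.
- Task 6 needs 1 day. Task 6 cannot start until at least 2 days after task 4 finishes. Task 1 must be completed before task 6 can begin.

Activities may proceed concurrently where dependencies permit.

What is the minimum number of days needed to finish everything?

40

Task 2 cannot begin until its own release at day 1. It runs from day 1 to 1 + 12 = day 13.
Task 4 cannot begin until task 2 (finishes day 13). It runs from day 13 to 13 + 9 = day 22.
Task 1 waits on task 2 (finishes day 13), so it starts at day 13 and finishes at 13 + 1 = day 14.
For task 6: task 4 (finishes day 22, plus 2-day gap → day 24); task 1 (finishes day 14). Taking the maximum gives a start of day 24, and it finishes at 24 + 1 = day 25.
Task 7 needs all of task 6 (finishes day 25, plus 3-day gap → day 28); task 1 (finishes day 14). That puts its earliest start at day 28; it finishes at 28 + 12 = day 40.
Task 5 needs all of task 6 (finishes day 25); task 2 (finishes day 13). That puts its earliest start at day 25; it finishes at 25 + 1 = day 26.
Task 3 needs all of task 1 (finishes day 14); task 6 (finishes day 25). That puts its earliest start at day 25; it finishes at 25 + 6 = day 31.
All tasks are finished once the last one completes. Finish times: Task 1 at 14, Task 2 at 13, Task 3 at 31, Task 4 at 22, Task 5 at 26, Task 6 at 25, Task 7 at 40. The latest is day 40.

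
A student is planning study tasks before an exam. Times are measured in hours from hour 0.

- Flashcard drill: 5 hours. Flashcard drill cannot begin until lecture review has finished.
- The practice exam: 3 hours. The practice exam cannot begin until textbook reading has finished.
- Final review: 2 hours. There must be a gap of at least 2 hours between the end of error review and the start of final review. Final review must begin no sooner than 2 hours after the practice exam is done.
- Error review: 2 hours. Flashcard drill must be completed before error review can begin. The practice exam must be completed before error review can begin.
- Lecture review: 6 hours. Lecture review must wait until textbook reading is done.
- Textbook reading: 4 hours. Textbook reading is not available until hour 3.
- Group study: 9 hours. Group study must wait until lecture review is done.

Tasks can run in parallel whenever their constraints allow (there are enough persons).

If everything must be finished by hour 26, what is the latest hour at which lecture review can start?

9

Nothing follows final review; the deadline of hour 26 is its only limit. It must start by 26 − 2 = hour 24.
Error review has to be done before final review (must start by hour 24, minus 2-hour gap → hour 22). That means finishing by hour 22, i.e. starting by 22 − 2 = hour 20.
Flashcard drill feeds into error review (must start by hour 20); so flashcard drill must finish by hour 20 and therefore start by hour 15.
Group study must finish by hour 26; it takes 9 hours, so it must start by 26 − 9 = hour 17.
Lecture review has several dependents: flashcard drill (must start by hour 15); group study (must start by hour 17). The earliest of those limits is hour 15, so lecture review must start by 15 − 6 = hour 9.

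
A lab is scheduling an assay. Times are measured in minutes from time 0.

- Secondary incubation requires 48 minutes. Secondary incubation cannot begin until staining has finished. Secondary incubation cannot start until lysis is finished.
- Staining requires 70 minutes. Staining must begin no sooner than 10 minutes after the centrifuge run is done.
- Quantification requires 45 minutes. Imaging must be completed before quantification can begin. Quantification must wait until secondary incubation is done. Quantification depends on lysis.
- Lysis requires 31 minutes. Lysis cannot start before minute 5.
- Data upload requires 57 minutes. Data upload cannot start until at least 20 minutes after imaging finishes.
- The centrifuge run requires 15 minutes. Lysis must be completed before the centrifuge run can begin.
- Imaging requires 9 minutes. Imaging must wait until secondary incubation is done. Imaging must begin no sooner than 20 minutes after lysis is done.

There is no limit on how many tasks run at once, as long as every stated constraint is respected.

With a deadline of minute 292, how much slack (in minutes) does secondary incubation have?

27

Lysis cannot begin until its own release at minute 5. It runs from minute 5 to 5 + 31 = minute 36.
After lysis (finishes minute 36), the centrifuge run can start at minute 36 and finishes at minute 51.
After the centrifuge run (finishes minute 51, plus 10-minute gap → minute 61), staining can start at minute 61 and finishes at minute 131.
Secondary incubation cannot start until staining (finishes minute 131); lysis (finishes minute 36). The controlling bound is minute 131, so secondary incubation finishes at 131 + 48 = minute 179.

Working backward from the deadline:
Quantification must finish by minute 292; it takes 45 minutes, so it must start by 292 − 45 = minute 247.
To finish by minute 292, data upload (duration 57) must start no later than minute 235.
Imaging feeds quantification (must start by minute 247); data upload (must start by minute 235, minus 20-minute gap → minute 215). Taking the minimum, imaging must finish by minute 215 and start by 215 − 9 = minute 206.
Secondary incubation has several dependents: imaging (must start by minute 206); quantification (must start by minute 247). The earliest of those limits is minute 206, so secondary incubation must start by 206 − 48 = minute 158.
So secondary incubation can start as early as minute 131 and as late as minute 158, giving 158 − 131 = 27 minutes of slack.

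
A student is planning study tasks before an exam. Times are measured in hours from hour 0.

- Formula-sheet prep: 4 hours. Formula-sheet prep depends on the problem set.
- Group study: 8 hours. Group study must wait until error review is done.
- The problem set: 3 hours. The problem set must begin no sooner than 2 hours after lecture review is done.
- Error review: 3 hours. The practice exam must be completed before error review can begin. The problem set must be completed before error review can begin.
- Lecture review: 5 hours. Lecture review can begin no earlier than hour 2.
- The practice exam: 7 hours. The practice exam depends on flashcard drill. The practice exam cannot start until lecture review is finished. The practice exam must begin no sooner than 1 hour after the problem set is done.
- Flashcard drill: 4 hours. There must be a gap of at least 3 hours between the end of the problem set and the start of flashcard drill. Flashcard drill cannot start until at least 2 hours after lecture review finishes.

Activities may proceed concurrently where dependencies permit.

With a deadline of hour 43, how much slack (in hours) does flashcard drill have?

After its own release at hour 2, lecture review can start at hour 2 and finishes at hour 7.
After lecture review (finishes hour 7, plus 2-hour gap → hour 9), the problem set can start at hour 9 and finishes at hour 12.
Flashcard drill needs all of the problem set (finishes hour 12, plus 3-hour gap → hour 15); lecture review (finishes hour 7, plus 2-hour gap → hour 9). That puts its earliest start at hour 15; it finishes at 15 + 4 = hour 19.

Working backward from the deadline:
Group study must finish by hour 43; it takes 8 hours, so it must start by 43 − 8 = hour 35.
Since group study (must start by hour 35) depends on it, error review must finish by hour 35. Backing off its 3-hour duration gives a latest start of hour 32.
The practice exam must finish before error review (must start by hour 32). With a 7-hour duration, the practice exam must start by 32 − 7 = hour 25.
Flashcard drill must finish before the practice exam (must start by hour 25). With a 4-hour duration, flashcard drill must start by 25 − 4 = hour 21.
So flashcard drill can start as early as hour 15 and as late as hour 21, giving 21 − 15 = 6 hours of slack.

6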